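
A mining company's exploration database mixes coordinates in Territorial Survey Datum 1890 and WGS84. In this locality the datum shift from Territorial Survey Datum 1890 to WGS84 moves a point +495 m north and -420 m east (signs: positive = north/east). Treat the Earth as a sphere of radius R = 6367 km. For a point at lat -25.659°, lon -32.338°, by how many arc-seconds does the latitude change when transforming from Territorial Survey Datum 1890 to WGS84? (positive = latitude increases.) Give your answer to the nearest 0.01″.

Δφ = 16.04″

On a sphere of radius R, 1 rad of latitude = R, so Δφ = ΔN / R = 495.0 / 6367000 = 7.7745e-05 rad = 16.036″.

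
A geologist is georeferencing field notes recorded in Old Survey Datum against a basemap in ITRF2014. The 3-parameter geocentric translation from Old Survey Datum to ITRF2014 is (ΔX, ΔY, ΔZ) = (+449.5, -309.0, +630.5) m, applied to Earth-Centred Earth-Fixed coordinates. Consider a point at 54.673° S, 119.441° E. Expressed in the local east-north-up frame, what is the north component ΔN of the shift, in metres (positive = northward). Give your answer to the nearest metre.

ΔN = -35 m

At φ = -54.673°, λ = 119.441°: sin φ = -0.815865, cos φ = 0.578242, sin λ = 0.870862, cos λ = -0.491527.
ΔN = −sin φ cos λ·ΔX − sin φ sin λ·ΔY + cos φ·ΔZ = −(-0.815865)(-0.491527)(449.5) − (-0.815865)(0.870862)(-309.0) + (0.578242)(630.5) = -35.22 m.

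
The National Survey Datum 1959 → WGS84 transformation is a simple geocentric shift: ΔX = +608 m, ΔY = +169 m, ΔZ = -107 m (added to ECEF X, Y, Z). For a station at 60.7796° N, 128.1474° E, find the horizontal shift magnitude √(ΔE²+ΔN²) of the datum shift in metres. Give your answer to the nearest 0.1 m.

604.0 m

At φ = 60.7796°, λ = 128.1474°: sin φ = 0.872748, cos φ = 0.488170, sin λ = 0.786424, cos λ = -0.617687.
ΔE = −sin λ·ΔX + cos λ·ΔY = −(0.786424)·(608) + (-0.617687)·(169) = -582.54 m.
ΔN = −sin φ cos λ·ΔX − sin φ sin λ·ΔY + cos φ·ΔZ = −(0.872748)(-0.617687)(608) − (0.872748)(0.786424)(169) + (0.488170)(-107) = 159.54 m.
Horizontal magnitude = √(ΔE² + ΔN²) = √((-582.54)² + 159.54²) = 603.99 m.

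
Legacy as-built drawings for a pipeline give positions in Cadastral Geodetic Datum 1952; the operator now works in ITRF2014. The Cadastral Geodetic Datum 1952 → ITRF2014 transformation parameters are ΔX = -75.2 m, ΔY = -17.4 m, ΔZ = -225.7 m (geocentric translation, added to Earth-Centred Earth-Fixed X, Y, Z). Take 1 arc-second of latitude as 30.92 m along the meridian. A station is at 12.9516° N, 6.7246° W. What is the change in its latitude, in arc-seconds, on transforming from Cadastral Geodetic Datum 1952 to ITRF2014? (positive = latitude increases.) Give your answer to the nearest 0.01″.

sin φ = 0.224128, cos φ = 0.974560, sin λ = -0.117097, cos λ = 0.993120.
North component: ΔN = −sin φ cos λ·ΔX − sin φ sin λ·ΔY + cos φ·ΔZ = −(0.224128)(0.993120)(-75.2) − (0.224128)(-0.117097)(-17.4) + (0.974560)(-225.7) = -203.68 m.
1° of latitude spans 3600 × 30.92 = 111312 m, so Δφ = -203.68 / 111312 × 3600 = -6.587″.

Δφ = -6.59″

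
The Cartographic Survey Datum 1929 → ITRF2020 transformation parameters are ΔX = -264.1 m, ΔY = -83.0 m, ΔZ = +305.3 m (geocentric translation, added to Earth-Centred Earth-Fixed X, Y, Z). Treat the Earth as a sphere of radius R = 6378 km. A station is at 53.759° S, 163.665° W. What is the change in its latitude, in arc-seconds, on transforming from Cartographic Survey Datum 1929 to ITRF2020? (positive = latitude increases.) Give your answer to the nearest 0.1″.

Δφ = 13.1″

sin φ = -0.806537, cos φ = 0.591183, sin λ = -0.281253, cos λ = -0.959634.
North component: ΔN = −sin φ cos λ·ΔX − sin φ sin λ·ΔY + cos φ·ΔZ = −(-0.806537)(-0.959634)(-264.1) − (-0.806537)(-0.281253)(-83.0) + (0.591183)(305.3) = 403.72 m.
1° of latitude spans πR/180 = 111317 m, so Δφ = 403.72 / 111317 × 3600 = 13.056″.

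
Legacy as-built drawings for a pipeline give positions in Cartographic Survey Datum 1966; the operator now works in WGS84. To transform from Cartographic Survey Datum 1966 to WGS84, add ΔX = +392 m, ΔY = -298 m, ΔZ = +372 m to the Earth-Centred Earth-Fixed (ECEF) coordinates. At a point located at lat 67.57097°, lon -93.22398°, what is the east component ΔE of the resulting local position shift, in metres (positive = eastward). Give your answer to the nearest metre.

ΔE = 408 m

At φ = 67.57097°, λ = -93.22398°: sin φ = 0.924353, cos φ = 0.381539, sin λ = -0.998417, cos λ = -0.056239.
ΔE = −sin λ·ΔX + cos λ·ΔY = −(-0.998417)·(392) + (-0.056239)·(-298) = 408.14 m.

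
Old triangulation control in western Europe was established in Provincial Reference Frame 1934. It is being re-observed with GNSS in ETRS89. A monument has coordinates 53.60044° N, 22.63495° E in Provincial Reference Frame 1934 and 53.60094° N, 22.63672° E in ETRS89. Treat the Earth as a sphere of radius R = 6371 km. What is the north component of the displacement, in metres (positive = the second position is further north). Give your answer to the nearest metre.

Δφ = 53.60094° − 53.60044° = +0.00050°; Δλ = 22.63672° − 22.63495° = +0.00177°.
1° along a meridian = πR/180 = 111195 m.
ΔN = Δφ × 111195 = 55.6 m; ΔE = Δλ × 111195 × cos(53.60044°) = +0.00177 × 111195 × 0.593413 = 116.8 m.

ΔN = 56 m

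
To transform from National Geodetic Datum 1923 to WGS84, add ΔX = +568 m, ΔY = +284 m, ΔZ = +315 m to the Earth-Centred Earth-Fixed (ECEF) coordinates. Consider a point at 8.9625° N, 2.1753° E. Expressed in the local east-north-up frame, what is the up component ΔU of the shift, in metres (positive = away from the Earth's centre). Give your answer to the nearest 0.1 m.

The local up (radial) axis is (cos φ cos λ, cos φ sin λ, sin φ), giving ΔU = 560.661 + 10.648 + 49.073 = 620.38 m.

ΔU = 620.4 m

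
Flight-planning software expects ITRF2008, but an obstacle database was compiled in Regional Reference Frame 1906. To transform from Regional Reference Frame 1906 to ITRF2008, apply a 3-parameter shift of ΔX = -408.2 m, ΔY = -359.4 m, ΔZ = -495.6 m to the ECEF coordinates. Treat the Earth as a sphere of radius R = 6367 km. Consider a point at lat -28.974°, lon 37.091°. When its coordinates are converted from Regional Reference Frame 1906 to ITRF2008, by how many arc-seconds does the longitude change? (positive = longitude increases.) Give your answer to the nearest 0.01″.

Δλ = -1.50″

sin φ = -0.484413, cos φ = 0.874840, sin λ = 0.603083, cos λ = 0.797679.
East component: ΔE = −sin λ·ΔX + cos λ·ΔY = −(0.603083)(-408.2) + (0.797679)(-359.4) = -40.51 m.
1° of latitude spans πR/180 = 111125 m; at latitude φ, 1° of longitude spans that × cos φ = 97216.7 m, so Δλ = -40.51 / 97216.7 × 3600 = -1.500″.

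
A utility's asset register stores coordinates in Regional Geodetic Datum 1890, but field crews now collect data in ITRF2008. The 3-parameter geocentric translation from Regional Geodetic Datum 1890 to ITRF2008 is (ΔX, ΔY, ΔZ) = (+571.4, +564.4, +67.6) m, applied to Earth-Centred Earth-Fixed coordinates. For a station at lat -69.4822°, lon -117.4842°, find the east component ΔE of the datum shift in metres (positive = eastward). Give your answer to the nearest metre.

ΔE = 246 m

The local east axis at (φ, λ) is (−sin λ, cos λ, 0), so ΔE = −sin(-117.4842°)·571.4 + cos(-117.4842°)·564.4 = 246.44 m.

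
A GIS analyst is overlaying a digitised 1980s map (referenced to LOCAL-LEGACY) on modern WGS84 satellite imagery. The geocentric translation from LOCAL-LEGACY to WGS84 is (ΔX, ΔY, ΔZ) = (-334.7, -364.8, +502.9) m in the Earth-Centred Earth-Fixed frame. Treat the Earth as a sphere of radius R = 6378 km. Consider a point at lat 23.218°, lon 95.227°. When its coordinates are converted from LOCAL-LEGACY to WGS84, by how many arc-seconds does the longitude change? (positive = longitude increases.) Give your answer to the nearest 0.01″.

sin φ = 0.394231, cos φ = 0.919012, sin λ = 0.995842, cos λ = -0.091102.
East component: ΔE = −sin λ·ΔX + cos λ·ΔY = −(0.995842)(-334.7) + (-0.091102)(-364.8) = 366.54 m.
1° of latitude spans πR/180 = 111317 m; at latitude φ, 1° of longitude spans that × cos φ = 102301.7 m, so Δλ = 366.54 / 102301.7 × 3600 = 12.899″.

Δλ = 12.90″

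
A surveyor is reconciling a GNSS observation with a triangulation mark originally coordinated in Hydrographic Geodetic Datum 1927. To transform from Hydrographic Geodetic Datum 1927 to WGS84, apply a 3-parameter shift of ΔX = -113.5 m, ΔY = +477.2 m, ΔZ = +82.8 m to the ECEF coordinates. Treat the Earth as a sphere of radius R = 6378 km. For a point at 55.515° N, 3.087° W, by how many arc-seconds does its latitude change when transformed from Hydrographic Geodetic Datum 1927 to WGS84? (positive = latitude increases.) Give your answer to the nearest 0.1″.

sin φ = 0.824274, cos φ = 0.566190, sin λ = -0.053852, cos λ = 0.998549.
North component: ΔN = −sin φ cos λ·ΔX − sin φ sin λ·ΔY + cos φ·ΔZ = −(0.824274)(0.998549)(-113.5) − (0.824274)(-0.053852)(477.2) + (0.566190)(82.8) = 161.48 m.
1° of latitude spans πR/180 = 111317 m, so Δφ = 161.48 / 111317 × 3600 = 5.222″.

Δφ = 5.2″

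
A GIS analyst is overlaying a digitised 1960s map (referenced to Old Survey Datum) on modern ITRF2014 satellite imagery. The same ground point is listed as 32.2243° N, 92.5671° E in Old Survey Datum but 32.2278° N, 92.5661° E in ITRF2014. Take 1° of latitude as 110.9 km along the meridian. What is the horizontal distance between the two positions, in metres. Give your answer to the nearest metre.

399 m

Δφ = 32.2278° − 32.2243° = +0.0035°; Δλ = 92.5661° − 92.5671° = -0.0010°.
ΔN = Δφ × 110900 = 388.2 m; ΔE = Δλ × 110900 × cos(32.2243°) = -0.0010 × 110900 × 0.845967 = -93.8 m.
Distance = √(ΔE² + ΔN²) = √((-93.8)² + 388.2²) = 399.3 m.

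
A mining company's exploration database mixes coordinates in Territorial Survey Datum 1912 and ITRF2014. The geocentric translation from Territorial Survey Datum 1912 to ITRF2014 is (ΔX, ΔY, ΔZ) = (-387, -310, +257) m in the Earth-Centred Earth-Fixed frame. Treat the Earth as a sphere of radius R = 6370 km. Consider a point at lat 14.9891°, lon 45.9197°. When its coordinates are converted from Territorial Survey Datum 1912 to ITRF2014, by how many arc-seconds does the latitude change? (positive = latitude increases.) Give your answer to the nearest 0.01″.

sin φ = 0.258635, cos φ = 0.965975, sin λ = 0.718366, cos λ = 0.695666.
North component: ΔN = −sin φ cos λ·ΔX − sin φ sin λ·ΔY + cos φ·ΔZ = −(0.258635)(0.695666)(-387) − (0.258635)(0.718366)(-310) + (0.965975)(257) = 375.48 m.
1° of latitude spans πR/180 = 111177 m, so Δφ = 375.48 / 111177 × 3600 = 12.158″.

Δφ = 12.16″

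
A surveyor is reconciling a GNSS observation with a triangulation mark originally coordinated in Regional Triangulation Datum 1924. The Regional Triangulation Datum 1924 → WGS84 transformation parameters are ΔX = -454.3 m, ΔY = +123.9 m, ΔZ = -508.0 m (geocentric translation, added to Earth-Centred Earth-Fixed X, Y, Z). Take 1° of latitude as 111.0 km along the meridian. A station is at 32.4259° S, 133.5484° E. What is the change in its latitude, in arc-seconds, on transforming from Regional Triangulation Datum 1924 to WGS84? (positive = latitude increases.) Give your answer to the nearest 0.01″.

sin φ = -0.536208, cos φ = 0.844086, sin λ = 0.724793, cos λ = -0.688967.
North component: ΔN = −sin φ cos λ·ΔX − sin φ sin λ·ΔY + cos φ·ΔZ = −(-0.536208)(-0.688967)(-454.3) − (-0.536208)(0.724793)(123.9) + (0.844086)(-508.0) = -212.81 m.
1° of latitude spans 111000 m, so Δφ = -212.81 / 111000 × 3600 = -6.902″.

Δφ = -6.90″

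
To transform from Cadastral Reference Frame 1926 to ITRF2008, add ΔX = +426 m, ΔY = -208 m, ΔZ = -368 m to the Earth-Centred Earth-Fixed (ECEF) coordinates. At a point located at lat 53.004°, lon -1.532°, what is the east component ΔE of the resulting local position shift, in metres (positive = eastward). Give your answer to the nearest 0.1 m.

At φ = 53.004°, λ = -1.532°: sin φ = 0.798678, cos φ = 0.601759, sin λ = -0.026735, cos λ = 0.999643.
ΔE = −sin λ·ΔX + cos λ·ΔY = −(-0.026735)·(426) + (0.999643)·(-208) = -196.54 m.

ΔE = -196.5 m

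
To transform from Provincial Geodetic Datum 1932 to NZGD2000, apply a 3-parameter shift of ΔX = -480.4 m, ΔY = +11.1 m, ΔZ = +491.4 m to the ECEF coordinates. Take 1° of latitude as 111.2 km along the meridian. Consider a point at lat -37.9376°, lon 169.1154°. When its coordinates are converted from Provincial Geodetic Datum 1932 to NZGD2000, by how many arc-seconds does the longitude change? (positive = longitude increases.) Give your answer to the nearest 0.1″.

sin φ = -0.614803, cos φ = 0.788681, sin λ = 0.188832, cos λ = -0.982010.
East component: ΔE = −sin λ·ΔX + cos λ·ΔY = −(0.188832)(-480.4) + (-0.982010)(11.1) = 79.81 m.
1° of latitude spans 111200 m; at latitude φ, 1° of longitude spans that × cos φ = 87701.3 m, so Δλ = 79.81 / 87701.3 × 3600 = 3.276″.

Δλ = 3.3″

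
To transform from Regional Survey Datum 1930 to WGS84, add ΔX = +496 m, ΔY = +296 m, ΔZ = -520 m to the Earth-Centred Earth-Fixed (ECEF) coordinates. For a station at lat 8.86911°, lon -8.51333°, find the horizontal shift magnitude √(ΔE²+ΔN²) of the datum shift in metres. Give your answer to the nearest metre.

688 m

The local east axis at (φ, λ) is (−sin λ, cos λ, 0), so ΔE = −sin(-8.51333°)·496 + cos(-8.51333°)·296 = 366.17 m.
The local north axis is (−sin φ cos λ, −sin φ sin λ, cos φ), giving ΔN = -75.630 + 6.756 − 513.782 = -582.66 m.
Horizontal magnitude = √(ΔE² + ΔN²) = √(366.17² + (-582.66)²) = 688.16 m.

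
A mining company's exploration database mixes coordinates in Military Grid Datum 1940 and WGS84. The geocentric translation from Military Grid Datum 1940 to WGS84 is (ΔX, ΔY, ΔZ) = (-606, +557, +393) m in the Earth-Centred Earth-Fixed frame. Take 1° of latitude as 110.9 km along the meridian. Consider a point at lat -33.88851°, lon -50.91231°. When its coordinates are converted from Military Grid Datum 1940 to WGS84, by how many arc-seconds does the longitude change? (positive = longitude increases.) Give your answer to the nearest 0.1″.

Δλ = -4.7″

sin φ = -0.557579, cos φ = 0.830124, sin λ = -0.776182, cos λ = 0.630509.
East component: ΔE = −sin λ·ΔX + cos λ·ΔY = −(-0.776182)(-606) + (0.630509)(557) = -119.17 m.
1° of latitude spans 110900 m; at latitude φ, 1° of longitude spans that × cos φ = 92060.8 m, so Δλ = -119.17 / 92060.8 × 3600 = -4.660″.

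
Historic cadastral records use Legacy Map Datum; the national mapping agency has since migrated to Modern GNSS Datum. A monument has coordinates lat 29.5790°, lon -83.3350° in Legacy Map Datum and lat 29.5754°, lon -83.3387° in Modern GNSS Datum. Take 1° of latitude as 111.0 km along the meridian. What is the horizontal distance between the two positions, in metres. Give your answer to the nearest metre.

536 m

Δφ = 29.5754° − 29.5790° = -0.0036°; Δλ = -83.3387° − -83.3350° = -0.0037°.
ΔN = Δφ × 111000 = -399.6 m; ΔE = Δλ × 111000 × cos(29.5790°) = -0.0037 × 111000 × 0.869676 = -357.2 m.
Distance = √(ΔE² + ΔN²) = √((-357.2)² + (-399.6)²) = 536.0 m.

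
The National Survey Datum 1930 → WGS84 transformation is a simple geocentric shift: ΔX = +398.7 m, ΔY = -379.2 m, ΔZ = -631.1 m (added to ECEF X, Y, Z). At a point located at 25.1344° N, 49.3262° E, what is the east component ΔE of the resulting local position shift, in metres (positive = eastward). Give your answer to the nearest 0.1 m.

At φ = 25.1344°, λ = 49.3262°: sin φ = 0.424743, cos φ = 0.905314, sin λ = 0.758432, cos λ = 0.651752.
ΔE = −sin λ·ΔX + cos λ·ΔY = −(0.758432)·(398.7) + (0.651752)·(-379.2) = -549.53 m.

ΔE = -549.5 m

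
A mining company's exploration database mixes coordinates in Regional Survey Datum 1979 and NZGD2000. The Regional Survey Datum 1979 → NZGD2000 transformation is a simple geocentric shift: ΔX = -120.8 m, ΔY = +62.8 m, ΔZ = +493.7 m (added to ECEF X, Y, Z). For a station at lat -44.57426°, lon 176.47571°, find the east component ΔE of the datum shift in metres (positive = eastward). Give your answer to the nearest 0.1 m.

The local east axis at (φ, λ) is (−sin λ, cos λ, 0), so ΔE = −sin(176.47571°)·(-120.8) + cos(176.47571°)·62.8 = -55.26 m.

ΔE = -55.3 m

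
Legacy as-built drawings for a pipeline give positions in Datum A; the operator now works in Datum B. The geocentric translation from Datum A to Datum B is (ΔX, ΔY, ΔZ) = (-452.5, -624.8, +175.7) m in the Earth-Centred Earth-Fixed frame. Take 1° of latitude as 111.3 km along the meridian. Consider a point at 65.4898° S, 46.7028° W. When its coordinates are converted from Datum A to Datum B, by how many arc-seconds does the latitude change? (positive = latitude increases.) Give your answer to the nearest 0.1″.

Δφ = 6.6″

sin φ = -0.909887, cos φ = 0.414855, sin λ = -0.727806, cos λ = 0.685783.
North component: ΔN = −sin φ cos λ·ΔX − sin φ sin λ·ΔY + cos φ·ΔZ = −(-0.909887)(0.685783)(-452.5) − (-0.909887)(-0.727806)(-624.8) + (0.414855)(175.7) = 204.29 m.
1° of latitude spans 111300 m, so Δφ = 204.29 / 111300 × 3600 = 6.608″.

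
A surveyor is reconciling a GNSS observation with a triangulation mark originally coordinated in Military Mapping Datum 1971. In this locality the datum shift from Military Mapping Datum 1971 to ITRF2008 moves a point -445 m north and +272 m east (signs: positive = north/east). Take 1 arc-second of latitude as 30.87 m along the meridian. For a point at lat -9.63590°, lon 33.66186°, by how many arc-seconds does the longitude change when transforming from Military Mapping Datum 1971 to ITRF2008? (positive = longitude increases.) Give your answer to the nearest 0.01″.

At latitude -9.63590°, cos φ = 0.985891.
1″ of longitude at this latitude = 30.87 × cos φ = 30.4345 m, so Δλ = 272.0 / 30.4345 = 8.937″.

Δλ = 8.94″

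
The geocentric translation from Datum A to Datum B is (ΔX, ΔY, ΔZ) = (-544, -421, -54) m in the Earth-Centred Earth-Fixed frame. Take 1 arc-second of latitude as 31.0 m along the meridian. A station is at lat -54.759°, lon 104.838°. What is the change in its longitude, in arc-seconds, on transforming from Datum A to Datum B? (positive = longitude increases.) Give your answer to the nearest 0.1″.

sin φ = -0.816732, cos φ = 0.577017, sin λ = 0.966654, cos λ = -0.256087.
East component: ΔE = −sin λ·ΔX + cos λ·ΔY = −(0.966654)(-544) + (-0.256087)(-421) = 633.67 m.
1° of latitude spans 3600 × 31.00 = 111600 m; at latitude φ, 1° of longitude spans that × cos φ = 64395.1 m, so Δλ = 633.67 / 64395.1 × 3600 = 35.425″.

Δλ = 35.4″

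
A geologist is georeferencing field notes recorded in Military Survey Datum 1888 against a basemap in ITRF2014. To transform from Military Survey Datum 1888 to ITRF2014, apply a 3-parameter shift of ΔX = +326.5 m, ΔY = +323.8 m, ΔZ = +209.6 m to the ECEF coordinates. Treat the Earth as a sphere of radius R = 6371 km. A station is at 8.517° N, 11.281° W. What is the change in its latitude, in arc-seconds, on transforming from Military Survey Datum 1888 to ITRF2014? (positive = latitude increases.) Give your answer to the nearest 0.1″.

sin φ = 0.148103, cos φ = 0.988972, sin λ = -0.195621, cos λ = 0.980680.
North component: ΔN = −sin φ cos λ·ΔX − sin φ sin λ·ΔY + cos φ·ΔZ = −(0.148103)(0.980680)(326.5) − (0.148103)(-0.195621)(323.8) + (0.988972)(209.6) = 169.25 m.
1° of latitude spans πR/180 = 111195 m, so Δφ = 169.25 / 111195 × 3600 = 5.480″.

Δφ = 5.5″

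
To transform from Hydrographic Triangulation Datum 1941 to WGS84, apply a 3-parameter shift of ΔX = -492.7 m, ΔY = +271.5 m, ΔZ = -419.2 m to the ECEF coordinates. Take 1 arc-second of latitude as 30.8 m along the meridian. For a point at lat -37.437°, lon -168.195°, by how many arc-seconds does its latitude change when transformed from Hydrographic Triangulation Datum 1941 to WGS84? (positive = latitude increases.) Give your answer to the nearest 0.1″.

sin φ = -0.607889, cos φ = 0.794022, sin λ = -0.204581, cos λ = -0.978850.
North component: ΔN = −sin φ cos λ·ΔX − sin φ sin λ·ΔY + cos φ·ΔZ = −(-0.607889)(-0.978850)(-492.7) − (-0.607889)(-0.204581)(271.5) + (0.794022)(-419.2) = -73.45 m.
1° of latitude spans 3600 × 30.80 = 110880 m, so Δφ = -73.45 / 110880 × 3600 = -2.385″.

Δφ = -2.4″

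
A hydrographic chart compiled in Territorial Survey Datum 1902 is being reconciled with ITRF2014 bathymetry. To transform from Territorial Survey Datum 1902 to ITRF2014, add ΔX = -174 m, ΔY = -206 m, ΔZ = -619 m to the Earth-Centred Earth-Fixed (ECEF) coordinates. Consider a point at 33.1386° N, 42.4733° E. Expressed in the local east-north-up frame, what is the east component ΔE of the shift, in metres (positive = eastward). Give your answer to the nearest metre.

ΔE = -34 m

At φ = 33.1386°, λ = 42.4733°: sin φ = 0.546666, cos φ = 0.837351, sin λ = 0.675247, cos λ = 0.737592.
ΔE = −sin λ·ΔX + cos λ·ΔY = −(0.675247)·(-174) + (0.737592)·(-206) = -34.45 m.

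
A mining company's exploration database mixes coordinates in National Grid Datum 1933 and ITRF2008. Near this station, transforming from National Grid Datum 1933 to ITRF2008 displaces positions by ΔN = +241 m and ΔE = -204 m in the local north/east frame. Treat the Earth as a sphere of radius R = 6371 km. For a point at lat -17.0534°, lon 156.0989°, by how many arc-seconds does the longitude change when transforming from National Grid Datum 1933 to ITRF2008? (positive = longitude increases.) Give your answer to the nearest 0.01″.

Δλ = -6.91″

At latitude -17.0534°, cos φ = 0.956032.
One radian of longitude at latitude φ spans R cos φ, so Δλ = ΔE / (R cos φ) = -204.0 / (6371000 × 0.956032) = -3.3493e-05 rad = -6.908″.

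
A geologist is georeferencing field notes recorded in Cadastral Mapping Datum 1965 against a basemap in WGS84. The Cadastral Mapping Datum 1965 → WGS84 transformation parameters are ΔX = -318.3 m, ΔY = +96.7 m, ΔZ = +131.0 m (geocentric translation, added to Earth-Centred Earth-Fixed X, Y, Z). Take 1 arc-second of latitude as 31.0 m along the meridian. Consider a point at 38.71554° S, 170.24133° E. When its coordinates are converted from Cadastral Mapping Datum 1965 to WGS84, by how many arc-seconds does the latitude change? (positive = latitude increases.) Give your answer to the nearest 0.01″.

Δφ = 9.96″

sin φ = -0.625454, cos φ = 0.780261, sin λ = 0.169499, cos λ = -0.985530.
North component: ΔN = −sin φ cos λ·ΔX − sin φ sin λ·ΔY + cos φ·ΔZ = −(-0.625454)(-0.985530)(-318.3) − (-0.625454)(0.169499)(96.7) + (0.780261)(131.0) = 308.67 m.
1° of latitude spans 3600 × 31.00 = 111600 m, so Δφ = 308.67 / 111600 × 3600 = 9.957″.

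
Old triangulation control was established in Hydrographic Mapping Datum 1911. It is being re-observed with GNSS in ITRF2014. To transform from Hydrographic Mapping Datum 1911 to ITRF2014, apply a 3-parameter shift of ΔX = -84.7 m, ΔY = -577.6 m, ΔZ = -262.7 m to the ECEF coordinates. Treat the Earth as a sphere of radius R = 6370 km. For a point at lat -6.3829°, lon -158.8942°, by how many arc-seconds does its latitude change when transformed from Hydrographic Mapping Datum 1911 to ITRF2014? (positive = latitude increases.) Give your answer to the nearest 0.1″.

sin φ = -0.111172, cos φ = 0.993801, sin λ = -0.360091, cos λ = -0.932917.
North component: ΔN = −sin φ cos λ·ΔX − sin φ sin λ·ΔY + cos φ·ΔZ = −(-0.111172)(-0.932917)(-84.7) − (-0.111172)(-0.360091)(-577.6) + (0.993801)(-262.7) = -229.16 m.
1° of latitude spans πR/180 = 111177 m, so Δφ = -229.16 / 111177 × 3600 = -7.420″.

Δφ = -7.4″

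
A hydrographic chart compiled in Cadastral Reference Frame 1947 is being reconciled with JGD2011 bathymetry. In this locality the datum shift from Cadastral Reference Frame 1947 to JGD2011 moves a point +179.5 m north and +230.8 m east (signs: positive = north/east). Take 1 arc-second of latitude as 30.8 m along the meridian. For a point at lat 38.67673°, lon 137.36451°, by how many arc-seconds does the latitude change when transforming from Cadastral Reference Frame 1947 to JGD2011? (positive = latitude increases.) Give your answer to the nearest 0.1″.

1″ of latitude = 30.80 m, so Δφ = 179.5 / 30.80 = 5.828″.

Δφ = 5.8″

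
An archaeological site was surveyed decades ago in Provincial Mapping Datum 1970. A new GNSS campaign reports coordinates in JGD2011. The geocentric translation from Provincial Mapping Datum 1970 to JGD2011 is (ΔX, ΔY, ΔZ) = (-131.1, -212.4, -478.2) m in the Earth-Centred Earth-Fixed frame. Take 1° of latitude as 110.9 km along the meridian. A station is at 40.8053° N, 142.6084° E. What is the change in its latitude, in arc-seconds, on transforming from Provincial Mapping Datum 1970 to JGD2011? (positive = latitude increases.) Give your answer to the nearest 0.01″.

sin φ = 0.653491, cos φ = 0.756935, sin λ = 0.607259, cos λ = -0.794504.
North component: ΔN = −sin φ cos λ·ΔX − sin φ sin λ·ΔY + cos φ·ΔZ = −(0.653491)(-0.794504)(-131.1) − (0.653491)(0.607259)(-212.4) + (0.756935)(-478.2) = -345.74 m.
1° of latitude spans 110900 m, so Δφ = -345.74 / 110900 × 3600 = -11.223″.

Δφ = -11.22″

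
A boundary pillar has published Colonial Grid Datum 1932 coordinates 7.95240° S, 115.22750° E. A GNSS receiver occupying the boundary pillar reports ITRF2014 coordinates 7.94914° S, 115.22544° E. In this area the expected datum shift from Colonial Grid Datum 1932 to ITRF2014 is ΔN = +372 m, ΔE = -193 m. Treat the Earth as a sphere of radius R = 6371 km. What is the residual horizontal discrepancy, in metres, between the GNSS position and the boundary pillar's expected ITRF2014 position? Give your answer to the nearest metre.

35 m

Observed coordinate differences: Δφ = +0.00326°, Δλ = -0.00206°.
Converting to metres (1° lat = 111195 m, cos φ = 0.990383): observed ΔN = 362.5 m, observed ΔE = -226.9 m.
Subtracting the expected shift leaves a residual of 362.5 − (372) = -9.5 m north and -226.9 − (-193) = -33.9 m east.
Residual distance = √((-9.5)² + (-33.9)²) = 35.2 m.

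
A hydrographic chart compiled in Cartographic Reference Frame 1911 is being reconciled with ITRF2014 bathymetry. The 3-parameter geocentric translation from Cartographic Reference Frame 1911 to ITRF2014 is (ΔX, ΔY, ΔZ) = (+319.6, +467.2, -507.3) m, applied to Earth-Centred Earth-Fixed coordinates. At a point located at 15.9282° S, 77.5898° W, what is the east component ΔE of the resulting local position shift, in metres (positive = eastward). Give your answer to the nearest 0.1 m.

ΔE = 412.5 m

The local east axis at (φ, λ) is (−sin λ, cos λ, 0), so ΔE = −sin(-77.5898°)·319.6 + cos(-77.5898°)·467.2 = 412.54 m.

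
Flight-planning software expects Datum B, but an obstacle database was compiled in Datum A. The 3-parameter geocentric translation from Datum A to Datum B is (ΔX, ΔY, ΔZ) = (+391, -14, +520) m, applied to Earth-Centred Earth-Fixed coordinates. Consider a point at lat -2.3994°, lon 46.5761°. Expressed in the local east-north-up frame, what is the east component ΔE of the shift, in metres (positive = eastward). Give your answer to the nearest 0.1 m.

ΔE = -293.6 m

At φ = -2.3994°, λ = 46.5761°: sin φ = -0.041865, cos φ = 0.999123, sin λ = 0.726288, cos λ = 0.687391.
ΔE = −sin λ·ΔX + cos λ·ΔY = −(0.726288)·(391) + (0.687391)·(-14) = -293.60 m.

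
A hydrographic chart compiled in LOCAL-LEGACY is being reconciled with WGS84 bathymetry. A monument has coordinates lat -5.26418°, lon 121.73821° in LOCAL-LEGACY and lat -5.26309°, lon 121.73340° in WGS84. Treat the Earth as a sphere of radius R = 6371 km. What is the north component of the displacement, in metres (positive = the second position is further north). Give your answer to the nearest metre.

ΔN = 121 m

Δφ = -5.26309° − -5.26418° = +0.00109°; Δλ = 121.73340° − 121.73821° = -0.00481°.
1° along a meridian = πR/180 = 111195 m.
ΔN = Δφ × 111195 = 121.2 m; ΔE = Δλ × 111195 × cos(-5.26418°) = -0.00481 × 111195 × 0.995782 = -532.6 m.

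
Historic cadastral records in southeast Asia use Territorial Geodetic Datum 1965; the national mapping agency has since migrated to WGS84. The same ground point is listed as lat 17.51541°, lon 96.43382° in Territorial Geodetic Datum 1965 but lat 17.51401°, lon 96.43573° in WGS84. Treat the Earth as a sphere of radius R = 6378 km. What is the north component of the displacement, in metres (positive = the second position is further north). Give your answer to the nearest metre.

ΔN = -156 m

Δφ = 17.51401° − 17.51541° = -0.00140°; Δλ = 96.43573° − 96.43382° = +0.00191°.
1° along a meridian = πR/180 = 111317 m.
ΔN = Δφ × 111317 = -155.8 m; ΔE = Δλ × 111317 × cos(17.51541°) = +0.00191 × 111317 × 0.953636 = 202.8 m.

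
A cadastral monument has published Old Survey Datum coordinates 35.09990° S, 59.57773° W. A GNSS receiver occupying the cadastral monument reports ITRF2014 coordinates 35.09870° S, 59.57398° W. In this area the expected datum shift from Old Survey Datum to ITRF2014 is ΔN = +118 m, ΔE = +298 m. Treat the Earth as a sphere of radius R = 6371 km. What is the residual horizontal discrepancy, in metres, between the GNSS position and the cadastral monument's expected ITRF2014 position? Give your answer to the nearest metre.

46 m

Observed coordinate differences: Δφ = +0.00120°, Δλ = +0.00375°.
Converting to metres (1° lat = 111195 m, cos φ = 0.818151): observed ΔN = 133.4 m, observed ΔE = 341.2 m.
Subtracting the expected shift leaves a residual of 133.4 − (118) = 15.4 m north and 341.2 − (298) = 43.2 m east.
Residual distance = √(15.4² + 43.2²) = 45.8 m.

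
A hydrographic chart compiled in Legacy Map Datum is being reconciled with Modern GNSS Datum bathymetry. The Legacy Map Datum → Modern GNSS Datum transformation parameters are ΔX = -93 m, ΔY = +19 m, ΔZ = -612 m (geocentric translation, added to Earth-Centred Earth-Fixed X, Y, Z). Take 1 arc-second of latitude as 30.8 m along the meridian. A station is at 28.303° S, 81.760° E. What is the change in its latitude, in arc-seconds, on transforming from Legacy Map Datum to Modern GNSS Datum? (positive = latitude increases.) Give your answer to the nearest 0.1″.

sin φ = -0.474134, cos φ = 0.880453, sin λ = 0.989676, cos λ = 0.143320.
North component: ΔN = −sin φ cos λ·ΔX − sin φ sin λ·ΔY + cos φ·ΔZ = −(-0.474134)(0.143320)(-93) − (-0.474134)(0.989676)(19) + (0.880453)(-612) = -536.24 m.
1° of latitude spans 3600 × 30.80 = 110880 m, so Δφ = -536.24 / 110880 × 3600 = -17.410″.

Δφ = -17.4″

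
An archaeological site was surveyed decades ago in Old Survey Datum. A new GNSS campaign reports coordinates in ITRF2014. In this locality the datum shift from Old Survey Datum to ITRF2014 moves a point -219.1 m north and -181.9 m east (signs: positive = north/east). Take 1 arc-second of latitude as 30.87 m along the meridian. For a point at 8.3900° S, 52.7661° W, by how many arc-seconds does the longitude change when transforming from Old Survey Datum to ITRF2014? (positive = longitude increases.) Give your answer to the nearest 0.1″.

Δλ = -6.0″

At latitude -8.3900°, cos φ = 0.989298.
1″ of longitude at this latitude = 30.87 × cos φ = 30.5396 m, so Δλ = -181.9 / 30.5396 = -5.956″.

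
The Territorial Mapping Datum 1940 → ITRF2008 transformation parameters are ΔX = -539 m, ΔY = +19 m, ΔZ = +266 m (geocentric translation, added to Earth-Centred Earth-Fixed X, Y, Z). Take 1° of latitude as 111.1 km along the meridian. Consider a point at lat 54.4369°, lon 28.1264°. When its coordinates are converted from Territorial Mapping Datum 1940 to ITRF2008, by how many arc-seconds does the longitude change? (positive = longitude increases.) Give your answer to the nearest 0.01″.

sin φ = 0.813475, cos φ = 0.581599, sin λ = 0.471418, cos λ = 0.881910.
East component: ΔE = −sin λ·ΔX + cos λ·ΔY = −(0.471418)(-539) + (0.881910)(19) = 270.85 m.
1° of latitude spans 111100 m; at latitude φ, 1° of longitude spans that × cos φ = 64615.7 m, so Δλ = 270.85 / 64615.7 × 3600 = 15.090″.

Δλ = 15.09″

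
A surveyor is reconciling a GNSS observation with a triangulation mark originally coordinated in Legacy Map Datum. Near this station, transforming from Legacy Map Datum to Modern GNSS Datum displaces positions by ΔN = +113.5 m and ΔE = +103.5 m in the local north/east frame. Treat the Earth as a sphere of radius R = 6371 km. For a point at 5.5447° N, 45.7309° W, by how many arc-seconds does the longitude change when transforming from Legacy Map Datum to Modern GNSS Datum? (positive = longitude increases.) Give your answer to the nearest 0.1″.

At latitude 5.5447°, cos φ = 0.995321.
One radian of longitude at latitude φ spans R cos φ, so Δλ = ΔE / (R cos φ) = 103.5 / (6371000 × 0.995321) = 1.6322e-05 rad = 3.367″.

Δλ = 3.4″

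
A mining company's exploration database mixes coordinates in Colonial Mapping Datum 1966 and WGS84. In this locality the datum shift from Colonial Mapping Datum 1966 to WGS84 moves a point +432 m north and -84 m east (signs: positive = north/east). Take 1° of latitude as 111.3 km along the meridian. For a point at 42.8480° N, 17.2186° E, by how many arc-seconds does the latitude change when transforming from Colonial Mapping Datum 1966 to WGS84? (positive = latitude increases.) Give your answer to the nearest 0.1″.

Δφ = 14.0″

1° of latitude = 111.3 km, so Δφ = 432.0 / 111300 = 0.0038814° = 13.973″.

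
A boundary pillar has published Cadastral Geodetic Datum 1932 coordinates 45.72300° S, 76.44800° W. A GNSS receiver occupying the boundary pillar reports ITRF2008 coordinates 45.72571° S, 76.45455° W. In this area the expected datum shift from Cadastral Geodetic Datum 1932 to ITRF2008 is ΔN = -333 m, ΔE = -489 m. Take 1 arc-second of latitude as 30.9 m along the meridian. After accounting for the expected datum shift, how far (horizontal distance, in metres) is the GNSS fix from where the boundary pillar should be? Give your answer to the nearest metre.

37 m

Observed coordinate differences: Δφ = -0.00271°, Δλ = -0.00655°.
Converting to metres (1° lat = 111240 m, cos φ = 0.698128): observed ΔN = -301.5 m, observed ΔE = -508.7 m.
Subtracting the expected shift leaves a residual of -301.5 − (-333) = 31.5 m north and -508.7 − (-489) = -19.7 m east.
Residual distance = √(31.5² + (-19.7)²) = 37.2 m.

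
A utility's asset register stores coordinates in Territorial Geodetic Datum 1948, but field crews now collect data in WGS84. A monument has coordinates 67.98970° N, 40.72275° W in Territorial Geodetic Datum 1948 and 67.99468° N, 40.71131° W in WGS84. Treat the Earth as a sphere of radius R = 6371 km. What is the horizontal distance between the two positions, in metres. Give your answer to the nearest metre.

Δφ = 67.99468° − 67.98970° = +0.00498°; Δλ = -40.71131° − -40.72275° = +0.01144°.
1° along a meridian = πR/180 = 111195 m.
ΔN = Δφ × 111195 = 553.8 m; ΔE = Δλ × 111195 × cos(67.98970°) = +0.01144 × 111195 × 0.374773 = 476.7 m.
Distance = √(ΔE² + ΔN²) = √(476.7² + 553.8²) = 730.7 m.

731 m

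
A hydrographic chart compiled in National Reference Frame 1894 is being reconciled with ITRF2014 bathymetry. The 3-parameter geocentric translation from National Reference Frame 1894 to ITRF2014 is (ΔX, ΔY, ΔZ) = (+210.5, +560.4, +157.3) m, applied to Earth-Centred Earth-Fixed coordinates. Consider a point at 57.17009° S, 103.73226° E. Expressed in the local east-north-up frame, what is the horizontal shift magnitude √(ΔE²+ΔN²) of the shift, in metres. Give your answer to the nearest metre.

At φ = -57.17009°, λ = 103.73226°: sin φ = -0.840284, cos φ = 0.542147, sin λ = 0.971416, cos λ = -0.237385.
ΔE = −sin λ·ΔX + cos λ·ΔY = −(0.971416)·(210.5) + (-0.237385)·(560.4) = -337.51 m.
ΔN = −sin φ cos λ·ΔX − sin φ sin λ·ΔY + cos φ·ΔZ = −(-0.840284)(-0.237385)(210.5) − (-0.840284)(0.971416)(560.4) + (0.542147)(157.3) = 500.73 m.
Horizontal magnitude = √(ΔE² + ΔN²) = √((-337.51)² + 500.73²) = 603.86 m.

604 m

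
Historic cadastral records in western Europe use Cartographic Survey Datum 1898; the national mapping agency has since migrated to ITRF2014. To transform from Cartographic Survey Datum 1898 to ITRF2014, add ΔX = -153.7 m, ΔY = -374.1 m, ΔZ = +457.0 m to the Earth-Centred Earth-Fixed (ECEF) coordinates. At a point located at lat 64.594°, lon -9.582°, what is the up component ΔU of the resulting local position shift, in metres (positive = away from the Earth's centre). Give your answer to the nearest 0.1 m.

At φ = 64.594°, λ = -9.582°: sin φ = 0.903290, cos φ = 0.429030, sin λ = -0.166459, cos λ = 0.986048.
ΔU = cos φ cos λ·ΔX + cos φ sin λ·ΔY + sin φ·ΔZ = (0.429030)(0.986048)(-153.7) + (0.429030)(-0.166459)(-374.1) + (0.903290)(457.0) = 374.50 m.

ΔU = 374.5 m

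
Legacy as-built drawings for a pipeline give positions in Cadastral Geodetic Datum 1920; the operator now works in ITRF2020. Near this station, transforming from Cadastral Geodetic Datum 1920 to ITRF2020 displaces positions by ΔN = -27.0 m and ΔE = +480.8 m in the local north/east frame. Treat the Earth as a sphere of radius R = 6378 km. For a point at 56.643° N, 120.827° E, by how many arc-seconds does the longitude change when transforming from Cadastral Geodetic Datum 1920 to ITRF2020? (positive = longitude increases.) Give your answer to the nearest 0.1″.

At latitude 56.643°, cos φ = 0.549854.
One radian of longitude at latitude φ spans R cos φ, so Δλ = ΔE / (R cos φ) = 480.8 / (6378000 × 0.549854) = 1.3710e-04 rad = 28.279″.

Δλ = 28.3″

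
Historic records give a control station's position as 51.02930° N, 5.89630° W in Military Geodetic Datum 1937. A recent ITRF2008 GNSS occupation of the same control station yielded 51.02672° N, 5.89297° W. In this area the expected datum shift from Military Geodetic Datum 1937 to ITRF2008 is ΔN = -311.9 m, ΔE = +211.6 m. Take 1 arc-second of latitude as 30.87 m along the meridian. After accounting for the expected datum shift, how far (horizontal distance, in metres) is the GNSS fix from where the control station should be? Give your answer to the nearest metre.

Observed coordinate differences: Δφ = -0.00258°, Δλ = +0.00333°.
Converting to metres (1° lat = 111132 m, cos φ = 0.628923): observed ΔN = -286.7 m, observed ΔE = 232.7 m.
Subtracting the expected shift leaves a residual of -286.7 − (-311.9) = 25.2 m north and 232.7 − (211.6) = 21.1 m east.
Residual distance = √(25.2² + 21.1²) = 32.9 m.

33 m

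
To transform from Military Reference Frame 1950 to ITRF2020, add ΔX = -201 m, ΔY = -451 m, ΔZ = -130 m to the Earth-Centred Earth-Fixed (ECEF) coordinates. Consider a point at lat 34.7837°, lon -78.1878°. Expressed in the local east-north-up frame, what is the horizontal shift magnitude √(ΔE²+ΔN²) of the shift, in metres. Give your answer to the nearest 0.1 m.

442.6 m

The local east axis at (φ, λ) is (−sin λ, cos λ, 0), so ΔE = −sin(-78.1878°)·(-201) + cos(-78.1878°)·(-451) = -289.07 m.
The local north axis is (−sin φ cos λ, −sin φ sin λ, cos φ), giving ΔN = 23.473 − 251.838 − 106.770 = -335.14 m.
Horizontal magnitude = √(ΔE² + ΔN²) = √((-289.07)² + (-335.14)²) = 442.58 m.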